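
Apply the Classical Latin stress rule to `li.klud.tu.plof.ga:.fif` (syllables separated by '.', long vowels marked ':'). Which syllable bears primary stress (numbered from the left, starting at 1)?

5

Classical Latin: stress the penult if heavy (long vowel or closed), else the antepenult.
Weights: 4 plof H, 5 ga: H, 6 fif H.
The penult (syllable 5, ga:) is heavy, so it takes stress.
Stress on syllable 5: li.klud.tu.plof.ˈga:.fif.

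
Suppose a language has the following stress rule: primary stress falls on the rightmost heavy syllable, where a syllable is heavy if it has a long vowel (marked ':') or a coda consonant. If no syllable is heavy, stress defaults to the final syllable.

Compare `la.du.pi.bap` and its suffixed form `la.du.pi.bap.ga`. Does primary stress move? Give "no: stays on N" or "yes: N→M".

Base `la.du.pi.bap` (4 syllables):
  Weights: 1 la L, 2 du L, 3 pi L, 4 bap H.
  Heavy syllables in the domain: 4. The rightmost is syllable 4 (bap).
  → primary stress on syllable 4.
Suffixed `la.du.pi.bap.ga` (5 syllables):
  Weights: 1 la L, 2 du L, 3 pi L, 4 bap H, 5 ga L.
  Heavy syllables in the domain: 4. The rightmost is syllable 4 (bap).
  → primary stress on syllable 4.

no: stays on 4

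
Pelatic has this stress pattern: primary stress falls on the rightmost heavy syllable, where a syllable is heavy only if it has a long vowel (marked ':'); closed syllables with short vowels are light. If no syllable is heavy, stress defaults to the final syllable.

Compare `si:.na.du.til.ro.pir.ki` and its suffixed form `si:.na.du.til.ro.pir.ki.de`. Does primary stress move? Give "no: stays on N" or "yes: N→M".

Base `si:.na.du.til.ro.pir.ki` (7 syllables):
  Weights: 1 si: H, 2 na L, 3 du L, 4 til L, 5 ro L, 6 pir L, 7 ki L.
  Heavy syllables in the domain: 1. The rightmost is syllable 1 (si:).
  → primary stress on syllable 1.
Suffixed `si:.na.du.til.ro.pir.ki.de` (8 syllables):
  Weights: 1 si: H, 2 na L, 3 du L, 4 til L, 5 ro L, 6 pir L, 7 ki L, 8 de L.
  Heavy syllables in the domain: 1. The rightmost is syllable 1 (si:).
  → primary stress on syllable 1.

no: stays on 1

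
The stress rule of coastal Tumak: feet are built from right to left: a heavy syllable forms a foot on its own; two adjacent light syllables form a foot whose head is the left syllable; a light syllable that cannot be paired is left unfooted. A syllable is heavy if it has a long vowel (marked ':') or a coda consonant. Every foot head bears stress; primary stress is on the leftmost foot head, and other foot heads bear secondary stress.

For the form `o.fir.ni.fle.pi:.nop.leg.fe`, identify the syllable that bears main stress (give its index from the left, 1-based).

2

Weights: 1 o L, 2 fir H, 3 ni L, 4 fle L, 5 pi: H, 6 nop H, 7 leg H, 8 fe L.
Parse right to left (heavy = foot alone; LL = one foot; stranded L unfooted): o (ˈfir) (ˈni.fle) (ˈpi:) (ˈnop) (ˈleg) fe.
Foot heads: 2, 3, 5, 6, 7.
Primary stress on the leftmost head = syllable 2.
Primary stress: syllable 2 → o.ˈfir.ni.fle.pi:.nop.leg.fe.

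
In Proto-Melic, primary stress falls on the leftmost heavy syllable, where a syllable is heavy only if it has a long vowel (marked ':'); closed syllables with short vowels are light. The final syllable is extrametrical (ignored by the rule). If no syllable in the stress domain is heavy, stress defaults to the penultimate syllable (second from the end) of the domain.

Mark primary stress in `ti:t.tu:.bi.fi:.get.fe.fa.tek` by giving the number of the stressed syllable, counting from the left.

The final syllable (8, tek) is extrametrical; the stress domain is syllables 1–7.
Weights: 1 ti:t H, 2 tu: H, 3 bi L, 4 fi: H, 5 get L, 6 fe L, 7 fa L.
Heavy syllables in the domain: 1, 2, 4. The leftmost is syllable 1 (ti:t).
Primary stress: syllable 1 → ˈti:t.tu:.bi.fi:.get.fe.fa.tek.

1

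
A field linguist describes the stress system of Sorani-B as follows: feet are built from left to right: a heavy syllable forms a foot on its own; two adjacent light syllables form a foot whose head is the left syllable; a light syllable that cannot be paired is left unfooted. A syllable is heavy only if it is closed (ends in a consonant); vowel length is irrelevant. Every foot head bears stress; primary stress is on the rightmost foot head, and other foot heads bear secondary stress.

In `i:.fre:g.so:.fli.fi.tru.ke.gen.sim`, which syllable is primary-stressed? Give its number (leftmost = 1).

9

Weights: 1 i: L, 2 fre:g H, 3 so: L, 4 fli L, 5 fi L, 6 tru L, 7 ke L, 8 gen H, 9 sim H.
Parse left to right (heavy = foot alone; LL = one foot; stranded L unfooted): i: (ˈfre:g) (ˈso:.fli) (ˈfi.tru) ke (ˈgen) (ˈsim).
Foot heads: 2, 3, 5, 8, 9.
Primary stress on the rightmost head = syllable 9.
Primary stress: syllable 9 → i:.fre:g.so:.fli.fi.tru.ke.gen.ˈsim.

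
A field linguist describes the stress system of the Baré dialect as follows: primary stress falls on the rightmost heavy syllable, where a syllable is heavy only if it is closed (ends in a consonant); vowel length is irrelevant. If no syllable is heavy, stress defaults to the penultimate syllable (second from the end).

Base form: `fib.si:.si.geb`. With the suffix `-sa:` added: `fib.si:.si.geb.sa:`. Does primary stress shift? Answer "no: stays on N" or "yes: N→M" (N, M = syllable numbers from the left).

Base `fib.si:.si.geb` (4 syllables):
  Weights: 1 fib H, 2 si: L, 3 si L, 4 geb H.
  Heavy syllables in the domain: 1, 4. The rightmost is syllable 4 (geb).
  → primary stress on syllable 4.
Suffixed `fib.si:.si.geb.sa:` (5 syllables):
  Weights: 1 fib H, 2 si: L, 3 si L, 4 geb H, 5 sa: L.
  Heavy syllables in the domain: 1, 4. The rightmost is syllable 4 (geb).
  → primary stress on syllable 4.

no: stays on 4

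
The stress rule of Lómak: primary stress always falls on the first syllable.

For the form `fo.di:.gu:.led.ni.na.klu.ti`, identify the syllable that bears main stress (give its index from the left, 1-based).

1

The word has 8 syllables; the first syllable is syllable 1 (fo).
Primary stress: syllable 1 → ˈfo.di:.gu:.led.ni.na.klu.ti.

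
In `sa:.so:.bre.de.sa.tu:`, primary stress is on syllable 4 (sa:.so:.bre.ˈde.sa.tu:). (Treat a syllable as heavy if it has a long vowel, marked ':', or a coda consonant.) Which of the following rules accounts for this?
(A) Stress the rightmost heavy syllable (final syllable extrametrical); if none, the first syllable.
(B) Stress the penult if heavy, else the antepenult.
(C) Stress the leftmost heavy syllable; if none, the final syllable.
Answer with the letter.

B

Rule A → syllable 2 (observed: 4).
Rule B → syllable 4 ✓.
Rule C → syllable 1 (observed: 4).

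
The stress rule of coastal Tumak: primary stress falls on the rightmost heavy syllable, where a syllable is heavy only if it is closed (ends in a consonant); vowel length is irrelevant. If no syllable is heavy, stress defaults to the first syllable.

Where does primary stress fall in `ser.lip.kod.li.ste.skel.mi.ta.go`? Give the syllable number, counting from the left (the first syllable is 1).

6

Weights: 1 ser H, 2 lip H, 3 kod H, 4 li L, 5 ste L, 6 skel H, 7 mi L, 8 ta L, 9 go L.
Heavy syllables in the domain: 1, 2, 3, 6. The rightmost is syllable 6 (skel).
Primary stress: syllable 6 → ser.lip.kod.li.ste.ˈskel.mi.ta.go.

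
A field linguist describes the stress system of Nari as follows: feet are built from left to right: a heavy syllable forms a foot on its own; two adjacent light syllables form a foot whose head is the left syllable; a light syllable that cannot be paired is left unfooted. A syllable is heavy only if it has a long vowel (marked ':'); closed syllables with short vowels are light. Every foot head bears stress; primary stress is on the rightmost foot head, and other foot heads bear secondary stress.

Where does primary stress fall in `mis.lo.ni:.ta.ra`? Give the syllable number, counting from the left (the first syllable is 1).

Weights: 1 mis L, 2 lo L, 3 ni: H, 4 ta L, 5 ra L.
Parse left to right (heavy = foot alone; LL = one foot; stranded L unfooted): (ˈmis.lo) (ˈni:) (ˈta.ra).
Foot heads: 1, 3, 4.
Primary stress on the rightmost head = syllable 4.
Primary stress: syllable 4 → mis.lo.ni:.ˈta.ra.

4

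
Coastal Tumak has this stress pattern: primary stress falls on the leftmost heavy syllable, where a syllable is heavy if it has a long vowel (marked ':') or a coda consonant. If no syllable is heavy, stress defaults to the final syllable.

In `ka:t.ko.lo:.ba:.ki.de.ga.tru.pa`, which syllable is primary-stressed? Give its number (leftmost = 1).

1

Weights: 1 ka:t H, 2 ko L, 3 lo: H, 4 ba: H, 5 ki L, 6 de L, 7 ga L, 8 tru L, 9 pa L.
Heavy syllables in the domain: 1, 3, 4. The leftmost is syllable 1 (ka:t).
Primary stress: syllable 1 → ˈka:t.ko.lo:.ba:.ki.de.ga.tru.pa.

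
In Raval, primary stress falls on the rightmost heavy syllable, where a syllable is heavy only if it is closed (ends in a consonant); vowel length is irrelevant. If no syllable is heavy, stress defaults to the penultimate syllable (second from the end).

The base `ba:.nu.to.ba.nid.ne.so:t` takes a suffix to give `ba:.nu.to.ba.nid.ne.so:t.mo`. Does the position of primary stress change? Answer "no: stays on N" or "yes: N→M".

Base `ba:.nu.to.ba.nid.ne.so:t` (7 syllables):
  Weights: 1 ba: L, 2 nu L, 3 to L, 4 ba L, 5 nid H, 6 ne L, 7 so:t H.
  Heavy syllables in the domain: 5, 7. The rightmost is syllable 7 (so:t).
  → primary stress on syllable 7.
Suffixed `ba:.nu.to.ba.nid.ne.so:t.mo` (8 syllables):
  Weights: 1 ba: L, 2 nu L, 3 to L, 4 ba L, 5 nid H, 6 ne L, 7 so:t H, 8 mo L.
  Heavy syllables in the domain: 5, 7. The rightmost is syllable 7 (so:t).
  → primary stress on syllable 7.

no: stays on 7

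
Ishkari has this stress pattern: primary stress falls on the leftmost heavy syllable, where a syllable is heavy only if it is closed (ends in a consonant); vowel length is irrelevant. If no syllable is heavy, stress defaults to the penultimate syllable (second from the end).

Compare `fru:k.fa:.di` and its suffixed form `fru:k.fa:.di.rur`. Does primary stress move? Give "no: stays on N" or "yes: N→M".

no: stays on 1

Base `fru:k.fa:.di` (3 syllables):
  Weights: 1 fru:k H, 2 fa: L, 3 di L.
  Heavy syllables in the domain: 1. The leftmost is syllable 1 (fru:k).
  → primary stress on syllable 1.
Suffixed `fru:k.fa:.di.rur` (4 syllables):
  Weights: 1 fru:k H, 2 fa: L, 3 di L, 4 rur H.
  Heavy syllables in the domain: 1, 4. The leftmost is syllable 1 (fru:k).
  → primary stress on syllable 1.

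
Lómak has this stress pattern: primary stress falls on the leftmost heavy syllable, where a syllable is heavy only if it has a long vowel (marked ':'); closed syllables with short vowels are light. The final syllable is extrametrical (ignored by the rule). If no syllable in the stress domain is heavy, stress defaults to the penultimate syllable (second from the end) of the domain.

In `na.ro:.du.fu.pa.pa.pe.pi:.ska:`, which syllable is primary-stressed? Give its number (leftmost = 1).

2

The final syllable (9, ska:) is extrametrical; the stress domain is syllables 1–8.
Weights: 1 na L, 2 ro: H, 3 du L, 4 fu L, 5 pa L, 6 pa L, 7 pe L, 8 pi: H.
Heavy syllables in the domain: 2, 8. The leftmost is syllable 2 (ro:).
Primary stress: syllable 2 → na.ˈro:.du.fu.pa.pa.pe.pi:.ska:.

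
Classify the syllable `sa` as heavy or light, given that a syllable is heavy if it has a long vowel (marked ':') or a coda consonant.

light

`sa`: short vowel, open (no coda). Short vowel, open → light.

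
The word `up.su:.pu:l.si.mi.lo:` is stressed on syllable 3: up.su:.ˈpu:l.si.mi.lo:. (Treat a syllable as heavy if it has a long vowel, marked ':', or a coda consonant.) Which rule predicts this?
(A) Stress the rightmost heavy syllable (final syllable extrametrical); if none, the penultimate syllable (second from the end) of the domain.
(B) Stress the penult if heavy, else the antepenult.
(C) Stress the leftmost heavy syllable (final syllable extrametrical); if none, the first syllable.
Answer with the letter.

Rule A → syllable 3 ✓.
Rule B → syllable 4 (observed: 3).
Rule C → syllable 1 (observed: 3).

A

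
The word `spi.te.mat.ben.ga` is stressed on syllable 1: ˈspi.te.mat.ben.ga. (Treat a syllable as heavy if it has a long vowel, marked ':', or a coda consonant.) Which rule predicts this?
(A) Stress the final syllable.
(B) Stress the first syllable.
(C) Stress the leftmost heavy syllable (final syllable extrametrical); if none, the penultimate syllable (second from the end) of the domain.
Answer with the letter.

B

Rule A → syllable 5 (observed: 1).
Rule B → syllable 1 ✓.
Rule C → syllable 3 (observed: 1).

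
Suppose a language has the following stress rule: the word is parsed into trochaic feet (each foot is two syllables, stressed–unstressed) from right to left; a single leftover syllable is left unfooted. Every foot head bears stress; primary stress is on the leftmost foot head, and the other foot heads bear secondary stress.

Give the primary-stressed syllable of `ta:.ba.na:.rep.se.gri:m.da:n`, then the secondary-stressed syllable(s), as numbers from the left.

Parse right to left into trochaic (ˈσσ) feet: ta: (ˈba.na:) (ˈrep.se) (ˈgri:m.da:n). Syllable 1 is left unfooted.
Foot heads (stressed positions): 2, 4, 6.
End Rule Leftmost: primary stress on the leftmost head = syllable 2.
Secondary stress on 4, 6: ta:.ˈba.na:.ˌrep.se.ˌgri:m.da:n.

primary 2, secondary 4, 6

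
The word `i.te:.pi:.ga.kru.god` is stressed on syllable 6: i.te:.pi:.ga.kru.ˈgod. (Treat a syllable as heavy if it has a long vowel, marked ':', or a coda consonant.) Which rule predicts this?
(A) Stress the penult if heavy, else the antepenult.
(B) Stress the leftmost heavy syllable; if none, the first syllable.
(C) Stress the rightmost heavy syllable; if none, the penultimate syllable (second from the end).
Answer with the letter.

Rule A → syllable 4 (observed: 6).
Rule B → syllable 2 (observed: 6).
Rule C → syllable 6 ✓.

C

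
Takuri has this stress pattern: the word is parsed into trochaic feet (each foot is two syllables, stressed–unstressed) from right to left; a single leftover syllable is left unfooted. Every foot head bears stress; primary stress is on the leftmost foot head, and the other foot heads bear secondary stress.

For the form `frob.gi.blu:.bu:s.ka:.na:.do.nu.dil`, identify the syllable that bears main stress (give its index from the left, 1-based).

Parse right to left into trochaic (ˈσσ) feet: frob (ˈgi.blu:) (ˈbu:s.ka:) (ˈna:.do) (ˈnu.dil). Syllable 1 is left unfooted.
Foot heads (stressed positions): 2, 4, 6, 8.
End Rule Leftmost: primary stress on the leftmost head = syllable 2.
Primary stress: syllable 2 → frob.ˈgi.blu:.bu:s.ka:.na:.do.nu.dil.

2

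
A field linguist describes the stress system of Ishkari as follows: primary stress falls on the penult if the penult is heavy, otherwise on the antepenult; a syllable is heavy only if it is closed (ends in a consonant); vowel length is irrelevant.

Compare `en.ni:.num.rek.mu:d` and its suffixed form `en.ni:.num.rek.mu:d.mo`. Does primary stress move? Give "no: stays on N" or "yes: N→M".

Base `en.ni:.num.rek.mu:d` (5 syllables):
  Weights: 3 num H, 4 rek H, 5 mu:d H.
  The penult (syllable 4, rek) is heavy, so it takes stress.
  → primary stress on syllable 4.
Suffixed `en.ni:.num.rek.mu:d.mo` (6 syllables):
  Weights: 4 rek H, 5 mu:d H, 6 mo L.
  The penult (syllable 5, mu:d) is heavy, so it takes stress.
  → primary stress on syllable 5.

yes: 4→5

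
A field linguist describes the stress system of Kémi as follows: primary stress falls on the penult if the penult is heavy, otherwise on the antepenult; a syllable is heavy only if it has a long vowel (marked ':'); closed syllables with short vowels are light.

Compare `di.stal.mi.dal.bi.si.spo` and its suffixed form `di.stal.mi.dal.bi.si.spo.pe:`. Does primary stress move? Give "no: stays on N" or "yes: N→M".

yes: 5→6

Base `di.stal.mi.dal.bi.si.spo` (7 syllables):
  Weights: 5 bi L, 6 si L, 7 spo L.
  The penult (syllable 6, si) is light, so stress falls on the antepenult (syllable 5, bi).
  → primary stress on syllable 5.
Suffixed `di.stal.mi.dal.bi.si.spo.pe:` (8 syllables):
  Weights: 6 si L, 7 spo L, 8 pe: H.
  The penult (syllable 7, spo) is light, so stress falls on the antepenult (syllable 6, si).
  → primary stress on syllable 6.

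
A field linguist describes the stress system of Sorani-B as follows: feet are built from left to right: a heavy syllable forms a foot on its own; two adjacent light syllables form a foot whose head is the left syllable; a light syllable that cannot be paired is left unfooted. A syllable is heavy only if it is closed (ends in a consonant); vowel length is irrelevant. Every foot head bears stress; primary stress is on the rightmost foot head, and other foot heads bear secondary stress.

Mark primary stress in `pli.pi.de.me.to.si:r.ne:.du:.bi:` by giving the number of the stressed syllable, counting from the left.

Weights: 1 pli L, 2 pi L, 3 de L, 4 me L, 5 to L, 6 si:r H, 7 ne: L, 8 du: L, 9 bi: L.
Parse left to right (heavy = foot alone; LL = one foot; stranded L unfooted): (ˈpli.pi) (ˈde.me) to (ˈsi:r) (ˈne:.du:) bi:.
Foot heads: 1, 3, 6, 7.
Primary stress on the rightmost head = syllable 7.
Primary stress: syllable 7 → pli.pi.de.me.to.si:r.ˈne:.du:.bi:.

7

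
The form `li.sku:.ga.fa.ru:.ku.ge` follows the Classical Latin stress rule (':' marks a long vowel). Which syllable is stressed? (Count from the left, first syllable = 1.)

5

Classical Latin: stress the penult if heavy (long vowel or closed), else the antepenult.
Weights: 5 ru: H, 6 ku L, 7 ge L.
The penult (syllable 6, ku) is light, so stress falls on the antepenult (syllable 5, ru:).
Stress on syllable 5: li.sku:.ga.fa.ˈru:.ku.ge.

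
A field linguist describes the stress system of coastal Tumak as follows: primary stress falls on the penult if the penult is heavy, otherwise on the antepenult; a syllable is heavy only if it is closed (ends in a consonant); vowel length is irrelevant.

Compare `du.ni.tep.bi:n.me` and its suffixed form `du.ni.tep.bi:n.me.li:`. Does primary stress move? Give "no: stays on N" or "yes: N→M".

no: stays on 4

Base `du.ni.tep.bi:n.me` (5 syllables):
  Weights: 3 tep H, 4 bi:n H, 5 me L.
  The penult (syllable 4, bi:n) is heavy, so it takes stress.
  → primary stress on syllable 4.
Suffixed `du.ni.tep.bi:n.me.li:` (6 syllables):
  Weights: 4 bi:n H, 5 me L, 6 li: L.
  The penult (syllable 5, me) is light, so stress falls on the antepenult (syllable 4, bi:n).
  → primary stress on syllable 4.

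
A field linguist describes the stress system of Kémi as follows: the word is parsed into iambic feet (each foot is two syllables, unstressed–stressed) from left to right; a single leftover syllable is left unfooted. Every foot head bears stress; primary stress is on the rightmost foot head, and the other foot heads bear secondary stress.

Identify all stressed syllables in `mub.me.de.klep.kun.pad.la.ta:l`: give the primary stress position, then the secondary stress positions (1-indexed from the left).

primary 8, secondary 2, 4, 6

Parse left to right into iambic (σˈσ) feet: (mub.ˈme) (de.ˈklep) (kun.ˈpad) (la.ˈta:l).
Foot heads (stressed positions): 2, 4, 6, 8.
End Rule Rightmost: primary stress on the rightmost head = syllable 8.
Secondary stress on 2, 4, 6: mub.ˌme.de.ˌklep.kun.ˌpad.la.ˈta:l.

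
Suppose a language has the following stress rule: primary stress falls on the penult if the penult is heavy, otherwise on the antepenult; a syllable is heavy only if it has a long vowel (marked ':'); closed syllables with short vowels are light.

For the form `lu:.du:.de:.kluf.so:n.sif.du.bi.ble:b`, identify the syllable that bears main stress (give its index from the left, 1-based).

7

Weights: 7 du L, 8 bi L, 9 ble:b H.
The penult (syllable 8, bi) is light, so stress falls on the antepenult (syllable 7, du).
Primary stress: syllable 7 → lu:.du:.de:.kluf.so:n.sif.ˈdu.bi.ble:b.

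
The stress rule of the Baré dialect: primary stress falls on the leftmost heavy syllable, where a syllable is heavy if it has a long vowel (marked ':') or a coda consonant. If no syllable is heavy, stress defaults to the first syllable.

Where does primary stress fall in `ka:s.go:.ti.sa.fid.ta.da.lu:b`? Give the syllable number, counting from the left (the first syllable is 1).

Weights: 1 ka:s H, 2 go: H, 3 ti L, 4 sa L, 5 fid H, 6 ta L, 7 da L, 8 lu:b H.
Heavy syllables in the domain: 1, 2, 5, 8. The leftmost is syllable 1 (ka:s).
Primary stress: syllable 1 → ˈka:s.go:.ti.sa.fid.ta.da.lu:b.

1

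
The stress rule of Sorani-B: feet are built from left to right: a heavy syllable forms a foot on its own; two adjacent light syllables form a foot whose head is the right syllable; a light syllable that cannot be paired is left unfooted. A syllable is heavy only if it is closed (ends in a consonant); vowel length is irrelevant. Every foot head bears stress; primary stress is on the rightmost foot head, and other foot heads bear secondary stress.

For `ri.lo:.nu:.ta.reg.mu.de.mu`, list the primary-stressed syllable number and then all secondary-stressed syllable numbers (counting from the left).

Weights: 1 ri L, 2 lo: L, 3 nu: L, 4 ta L, 5 reg H, 6 mu L, 7 de L, 8 mu L.
Parse left to right (heavy = foot alone; LL = one foot; stranded L unfooted): (ri.ˈlo:) (nu:.ˈta) (ˈreg) (mu.ˈde) mu.
Foot heads: 2, 4, 5, 7.
Primary stress on the rightmost head = syllable 7.
Secondary stress on 2, 4, 5: ri.ˌlo:.nu:.ˌta.ˌreg.mu.ˈde.mu.

primary 7, secondary 2, 4, 5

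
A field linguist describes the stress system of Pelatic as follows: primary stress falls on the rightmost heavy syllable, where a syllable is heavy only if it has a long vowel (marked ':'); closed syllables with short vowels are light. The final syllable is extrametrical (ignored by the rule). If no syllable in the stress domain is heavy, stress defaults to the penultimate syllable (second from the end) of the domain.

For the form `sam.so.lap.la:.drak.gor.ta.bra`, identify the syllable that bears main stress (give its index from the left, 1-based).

The final syllable (8, bra) is extrametrical; the stress domain is syllables 1–7.
Weights: 1 sam L, 2 so L, 3 lap L, 4 la: H, 5 drak L, 6 gor L, 7 ta L.
Heavy syllables in the domain: 4. The rightmost is syllable 4 (la:).
Primary stress: syllable 4 → sam.so.lap.ˈla:.drak.gor.ta.bra.

4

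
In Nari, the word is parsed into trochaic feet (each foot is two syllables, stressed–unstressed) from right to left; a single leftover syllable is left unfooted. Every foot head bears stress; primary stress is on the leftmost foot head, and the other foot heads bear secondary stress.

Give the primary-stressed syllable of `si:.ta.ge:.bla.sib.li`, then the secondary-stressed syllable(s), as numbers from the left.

primary 1, secondary 3, 5

Parse right to left into trochaic (ˈσσ) feet: (ˈsi:.ta) (ˈge:.bla) (ˈsib.li).
Foot heads (stressed positions): 1, 3, 5.
End Rule Leftmost: primary stress on the leftmost head = syllable 1.
Secondary stress on 3, 5: ˈsi:.ta.ˌge:.bla.ˌsib.li.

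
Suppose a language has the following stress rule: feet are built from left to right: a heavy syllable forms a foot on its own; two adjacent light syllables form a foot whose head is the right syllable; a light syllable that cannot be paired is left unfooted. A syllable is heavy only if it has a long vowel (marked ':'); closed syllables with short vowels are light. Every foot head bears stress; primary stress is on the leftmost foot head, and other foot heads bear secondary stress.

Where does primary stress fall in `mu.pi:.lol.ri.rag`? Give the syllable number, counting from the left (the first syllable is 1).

Weights: 1 mu L, 2 pi: H, 3 lol L, 4 ri L, 5 rag L.
Parse left to right (heavy = foot alone; LL = one foot; stranded L unfooted): mu (ˈpi:) (lol.ˈri) rag.
Foot heads: 2, 4.
Primary stress on the leftmost head = syllable 2.
Primary stress: syllable 2 → mu.ˈpi:.lol.ri.rag.

2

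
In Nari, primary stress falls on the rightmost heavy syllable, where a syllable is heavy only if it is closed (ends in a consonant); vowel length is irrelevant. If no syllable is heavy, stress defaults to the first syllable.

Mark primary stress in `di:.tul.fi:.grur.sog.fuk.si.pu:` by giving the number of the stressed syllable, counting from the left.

6

Weights: 1 di: L, 2 tul H, 3 fi: L, 4 grur H, 5 sog H, 6 fuk H, 7 si L, 8 pu: L.
Heavy syllables in the domain: 2, 4, 5, 6. The rightmost is syllable 6 (fuk).
Primary stress: syllable 6 → di:.tul.fi:.grur.sog.ˈfuk.si.pu:.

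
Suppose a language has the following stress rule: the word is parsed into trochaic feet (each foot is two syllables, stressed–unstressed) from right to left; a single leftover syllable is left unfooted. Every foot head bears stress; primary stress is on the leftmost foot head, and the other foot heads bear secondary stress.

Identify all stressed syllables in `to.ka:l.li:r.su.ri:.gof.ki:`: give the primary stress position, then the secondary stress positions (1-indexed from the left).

Parse right to left into trochaic (ˈσσ) feet: to (ˈka:l.li:r) (ˈsu.ri:) (ˈgof.ki:). Syllable 1 is left unfooted.
Foot heads (stressed positions): 2, 4, 6.
End Rule Leftmost: primary stress on the leftmost head = syllable 2.
Secondary stress on 4, 6: to.ˈka:l.li:r.ˌsu.ri:.ˌgof.ki:.

primary 2, secondary 4, 6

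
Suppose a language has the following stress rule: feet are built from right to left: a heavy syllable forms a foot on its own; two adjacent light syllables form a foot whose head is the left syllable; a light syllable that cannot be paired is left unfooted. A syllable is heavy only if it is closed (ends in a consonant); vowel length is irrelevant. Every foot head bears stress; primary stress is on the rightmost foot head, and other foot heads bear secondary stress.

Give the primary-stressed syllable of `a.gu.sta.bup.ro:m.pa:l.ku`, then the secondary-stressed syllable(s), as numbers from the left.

primary 6, secondary 2, 4, 5

Weights: 1 a L, 2 gu L, 3 sta L, 4 bup H, 5 ro:m H, 6 pa:l H, 7 ku L.
Parse right to left (heavy = foot alone; LL = one foot; stranded L unfooted): a (ˈgu.sta) (ˈbup) (ˈro:m) (ˈpa:l) ku.
Foot heads: 2, 4, 5, 6.
Primary stress on the rightmost head = syllable 6.
Secondary stress on 2, 4, 5: a.ˌgu.sta.ˌbup.ˌro:m.ˈpa:l.ku.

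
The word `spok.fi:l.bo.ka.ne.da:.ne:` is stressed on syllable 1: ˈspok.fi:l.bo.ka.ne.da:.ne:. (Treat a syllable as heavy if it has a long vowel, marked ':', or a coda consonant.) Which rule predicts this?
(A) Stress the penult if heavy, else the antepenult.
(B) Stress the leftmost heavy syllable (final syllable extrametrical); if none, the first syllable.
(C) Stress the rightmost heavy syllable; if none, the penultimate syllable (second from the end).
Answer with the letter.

Rule A → syllable 6 (observed: 1).
Rule B → syllable 1 ✓.
Rule C → syllable 7 (observed: 1).

B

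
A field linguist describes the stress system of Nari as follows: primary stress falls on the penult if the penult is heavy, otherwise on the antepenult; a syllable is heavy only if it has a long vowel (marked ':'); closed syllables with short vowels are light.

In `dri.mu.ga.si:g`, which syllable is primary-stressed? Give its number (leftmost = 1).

Weights: 2 mu L, 3 ga L, 4 si:g H.
The penult (syllable 3, ga) is light, so stress falls on the antepenult (syllable 2, mu).
Primary stress: syllable 2 → dri.ˈmu.ga.si:g.

2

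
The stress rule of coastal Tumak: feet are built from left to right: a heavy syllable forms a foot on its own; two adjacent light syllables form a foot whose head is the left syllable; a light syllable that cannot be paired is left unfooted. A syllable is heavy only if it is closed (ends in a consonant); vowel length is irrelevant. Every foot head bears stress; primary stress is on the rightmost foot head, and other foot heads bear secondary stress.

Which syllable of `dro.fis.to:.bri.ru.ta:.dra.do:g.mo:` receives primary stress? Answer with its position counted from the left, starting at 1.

Weights: 1 dro L, 2 fis H, 3 to: L, 4 bri L, 5 ru L, 6 ta: L, 7 dra L, 8 do:g H, 9 mo: L.
Parse left to right (heavy = foot alone; LL = one foot; stranded L unfooted): dro (ˈfis) (ˈto:.bri) (ˈru.ta:) dra (ˈdo:g) mo:.
Foot heads: 2, 3, 5, 8.
Primary stress on the rightmost head = syllable 8.
Primary stress: syllable 8 → dro.fis.to:.bri.ru.ta:.dra.ˈdo:g.mo:.

8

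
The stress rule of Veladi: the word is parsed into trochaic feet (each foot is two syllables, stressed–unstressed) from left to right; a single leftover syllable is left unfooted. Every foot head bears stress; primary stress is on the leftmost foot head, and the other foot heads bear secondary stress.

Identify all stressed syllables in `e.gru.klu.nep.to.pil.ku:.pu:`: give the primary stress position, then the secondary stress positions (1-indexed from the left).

Parse left to right into trochaic (ˈσσ) feet: (ˈe.gru) (ˈklu.nep) (ˈto.pil) (ˈku:.pu:).
Foot heads (stressed positions): 1, 3, 5, 7.
End Rule Leftmost: primary stress on the leftmost head = syllable 1.
Secondary stress on 3, 5, 7: ˈe.gru.ˌklu.nep.ˌto.pil.ˌku:.pu:.

primary 1, secondary 3, 5, 7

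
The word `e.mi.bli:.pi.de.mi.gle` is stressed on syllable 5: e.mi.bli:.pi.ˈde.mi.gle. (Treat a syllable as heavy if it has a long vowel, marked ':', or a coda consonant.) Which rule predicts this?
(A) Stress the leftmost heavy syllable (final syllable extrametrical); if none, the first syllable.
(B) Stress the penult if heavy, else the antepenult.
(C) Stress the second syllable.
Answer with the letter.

B

Rule A → syllable 3 (observed: 5).
Rule B → syllable 5 ✓.
Rule C → syllable 2 (observed: 5).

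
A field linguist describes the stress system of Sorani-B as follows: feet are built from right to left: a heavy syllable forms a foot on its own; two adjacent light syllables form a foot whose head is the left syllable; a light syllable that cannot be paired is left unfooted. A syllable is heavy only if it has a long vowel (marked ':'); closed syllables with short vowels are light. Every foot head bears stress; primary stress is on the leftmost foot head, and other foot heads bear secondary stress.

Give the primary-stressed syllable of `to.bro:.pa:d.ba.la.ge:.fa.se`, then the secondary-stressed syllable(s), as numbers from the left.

Weights: 1 to L, 2 bro: H, 3 pa:d H, 4 ba L, 5 la L, 6 ge: H, 7 fa L, 8 se L.
Parse right to left (heavy = foot alone; LL = one foot; stranded L unfooted): to (ˈbro:) (ˈpa:d) (ˈba.la) (ˈge:) (ˈfa.se).
Foot heads: 2, 3, 4, 6, 7.
Primary stress on the leftmost head = syllable 2.
Secondary stress on 3, 4, 6, 7: to.ˈbro:.ˌpa:d.ˌba.la.ˌge:.ˌfa.se.

primary 2, secondary 3, 4, 6, 7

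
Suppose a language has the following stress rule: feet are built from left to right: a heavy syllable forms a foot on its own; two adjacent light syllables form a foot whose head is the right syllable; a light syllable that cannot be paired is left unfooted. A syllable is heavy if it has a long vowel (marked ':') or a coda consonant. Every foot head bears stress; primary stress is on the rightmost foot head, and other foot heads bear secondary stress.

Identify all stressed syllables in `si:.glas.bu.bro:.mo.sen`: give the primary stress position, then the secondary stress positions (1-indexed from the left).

Weights: 1 si: H, 2 glas H, 3 bu L, 4 bro: H, 5 mo L, 6 sen H.
Parse left to right (heavy = foot alone; LL = one foot; stranded L unfooted): (ˈsi:) (ˈglas) bu (ˈbro:) mo (ˈsen).
Foot heads: 1, 2, 4, 6.
Primary stress on the rightmost head = syllable 6.
Secondary stress on 1, 2, 4: ˌsi:.ˌglas.bu.ˌbro:.mo.ˈsen.

primary 6, secondary 1, 2, 4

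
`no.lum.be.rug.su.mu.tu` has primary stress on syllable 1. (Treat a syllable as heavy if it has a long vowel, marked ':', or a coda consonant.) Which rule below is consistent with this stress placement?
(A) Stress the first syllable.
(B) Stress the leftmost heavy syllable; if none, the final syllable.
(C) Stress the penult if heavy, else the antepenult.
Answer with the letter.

A

Rule A → syllable 1 ✓.
Rule B → syllable 2 (observed: 1).
Rule C → syllable 5 (observed: 1).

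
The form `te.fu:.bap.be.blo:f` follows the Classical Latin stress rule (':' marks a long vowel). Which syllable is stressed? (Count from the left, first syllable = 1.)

Classical Latin: stress the penult if heavy (long vowel or closed), else the antepenult.
Weights: 3 bap H, 4 be L, 5 blo:f H.
The penult (syllable 4, be) is light, so stress falls on the antepenult (syllable 3, bap).
Stress on syllable 3: te.fu:.ˈbap.be.blo:f.

3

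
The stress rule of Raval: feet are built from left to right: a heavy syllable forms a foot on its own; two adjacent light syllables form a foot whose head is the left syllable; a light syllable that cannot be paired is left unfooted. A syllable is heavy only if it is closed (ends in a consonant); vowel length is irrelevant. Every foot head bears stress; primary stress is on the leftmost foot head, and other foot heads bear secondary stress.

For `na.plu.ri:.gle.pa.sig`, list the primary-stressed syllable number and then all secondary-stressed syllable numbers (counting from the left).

primary 1, secondary 3, 6

Weights: 1 na L, 2 plu L, 3 ri: L, 4 gle L, 5 pa L, 6 sig H.
Parse left to right (heavy = foot alone; LL = one foot; stranded L unfooted): (ˈna.plu) (ˈri:.gle) pa (ˈsig).
Foot heads: 1, 3, 6.
Primary stress on the leftmost head = syllable 1.
Secondary stress on 3, 6: ˈna.plu.ˌri:.gle.pa.ˌsig.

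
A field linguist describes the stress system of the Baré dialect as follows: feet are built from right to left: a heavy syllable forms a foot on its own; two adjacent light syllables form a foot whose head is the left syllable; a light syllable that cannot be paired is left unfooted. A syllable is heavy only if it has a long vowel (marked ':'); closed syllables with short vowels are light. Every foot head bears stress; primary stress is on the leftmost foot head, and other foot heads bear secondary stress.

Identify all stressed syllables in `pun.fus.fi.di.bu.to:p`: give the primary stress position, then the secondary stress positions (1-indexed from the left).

Weights: 1 pun L, 2 fus L, 3 fi L, 4 di L, 5 bu L, 6 to:p H.
Parse right to left (heavy = foot alone; LL = one foot; stranded L unfooted): pun (ˈfus.fi) (ˈdi.bu) (ˈto:p).
Foot heads: 2, 4, 6.
Primary stress on the leftmost head = syllable 2.
Secondary stress on 4, 6: pun.ˈfus.fi.ˌdi.bu.ˌto:p.

primary 2, secondary 4, 6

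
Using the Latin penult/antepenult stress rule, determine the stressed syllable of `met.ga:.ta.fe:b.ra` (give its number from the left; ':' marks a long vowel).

4

Classical Latin: stress the penult if heavy (long vowel or closed), else the antepenult.
Weights: 3 ta L, 4 fe:b H, 5 ra L.
The penult (syllable 4, fe:b) is heavy, so it takes stress.
Stress on syllable 4: met.ga:.ta.ˈfe:b.ra.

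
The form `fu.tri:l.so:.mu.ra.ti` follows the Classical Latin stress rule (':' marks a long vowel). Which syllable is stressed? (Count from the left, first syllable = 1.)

4

Classical Latin: stress the penult if heavy (long vowel or closed), else the antepenult.
Weights: 4 mu L, 5 ra L, 6 ti L.
The penult (syllable 5, ra) is light, so stress falls on the antepenult (syllable 4, mu).
Stress on syllable 4: fu.tri:l.so:.ˈmu.ra.ti.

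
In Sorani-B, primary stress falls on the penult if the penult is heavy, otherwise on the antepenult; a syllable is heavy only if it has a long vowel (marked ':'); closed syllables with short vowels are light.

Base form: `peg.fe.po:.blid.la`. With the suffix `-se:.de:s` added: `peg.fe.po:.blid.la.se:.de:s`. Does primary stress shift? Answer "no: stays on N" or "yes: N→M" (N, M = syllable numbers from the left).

yes: 3→6

Base `peg.fe.po:.blid.la` (5 syllables):
  Weights: 3 po: H, 4 blid L, 5 la L.
  The penult (syllable 4, blid) is light, so stress falls on the antepenult (syllable 3, po:).
  → primary stress on syllable 3.
Suffixed `peg.fe.po:.blid.la.se:.de:s` (7 syllables):
  Weights: 5 la L, 6 se: H, 7 de:s H.
  The penult (syllable 6, se:) is heavy, so it takes stress.
  → primary stress on syllable 6.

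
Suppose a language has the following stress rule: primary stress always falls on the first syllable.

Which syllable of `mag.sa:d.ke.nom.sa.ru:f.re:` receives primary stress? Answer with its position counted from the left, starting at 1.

The word has 7 syllables; the first syllable is syllable 1 (mag).
Primary stress: syllable 1 → ˈmag.sa:d.ke.nom.sa.ru:f.re:.

1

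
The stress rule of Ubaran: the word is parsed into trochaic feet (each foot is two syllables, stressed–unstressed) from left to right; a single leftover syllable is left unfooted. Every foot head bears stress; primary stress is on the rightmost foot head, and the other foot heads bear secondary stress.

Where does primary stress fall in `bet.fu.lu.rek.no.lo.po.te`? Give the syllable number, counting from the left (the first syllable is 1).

7

Parse left to right into trochaic (ˈσσ) feet: (ˈbet.fu) (ˈlu.rek) (ˈno.lo) (ˈpo.te).
Foot heads (stressed positions): 1, 3, 5, 7.
End Rule Rightmost: primary stress on the rightmost head = syllable 7.
Primary stress: syllable 7 → bet.fu.lu.rek.no.lo.ˈpo.te.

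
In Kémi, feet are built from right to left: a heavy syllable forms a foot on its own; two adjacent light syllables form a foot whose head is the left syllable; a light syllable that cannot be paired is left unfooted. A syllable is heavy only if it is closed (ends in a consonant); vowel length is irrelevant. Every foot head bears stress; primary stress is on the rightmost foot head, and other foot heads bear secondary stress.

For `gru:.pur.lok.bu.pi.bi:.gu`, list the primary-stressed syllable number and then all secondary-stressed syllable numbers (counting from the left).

primary 6, secondary 2, 3, 4

Weights: 1 gru: L, 2 pur H, 3 lok H, 4 bu L, 5 pi L, 6 bi: L, 7 gu L.
Parse right to left (heavy = foot alone; LL = one foot; stranded L unfooted): gru: (ˈpur) (ˈlok) (ˈbu.pi) (ˈbi:.gu).
Foot heads: 2, 3, 4, 6.
Primary stress on the rightmost head = syllable 6.
Secondary stress on 2, 3, 4: gru:.ˌpur.ˌlok.ˌbu.pi.ˈbi:.gu.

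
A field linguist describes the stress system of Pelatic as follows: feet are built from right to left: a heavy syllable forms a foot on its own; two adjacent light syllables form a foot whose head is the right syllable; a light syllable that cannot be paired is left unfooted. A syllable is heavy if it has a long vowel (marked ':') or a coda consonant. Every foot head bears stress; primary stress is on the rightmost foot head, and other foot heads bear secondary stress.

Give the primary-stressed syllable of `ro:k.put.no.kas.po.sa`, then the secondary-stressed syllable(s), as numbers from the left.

Weights: 1 ro:k H, 2 put H, 3 no L, 4 kas H, 5 po L, 6 sa L.
Parse right to left (heavy = foot alone; LL = one foot; stranded L unfooted): (ˈro:k) (ˈput) no (ˈkas) (po.ˈsa).
Foot heads: 1, 2, 4, 6.
Primary stress on the rightmost head = syllable 6.
Secondary stress on 1, 2, 4: ˌro:k.ˌput.no.ˌkas.po.ˈsa.

primary 6, secondary 1, 2, 4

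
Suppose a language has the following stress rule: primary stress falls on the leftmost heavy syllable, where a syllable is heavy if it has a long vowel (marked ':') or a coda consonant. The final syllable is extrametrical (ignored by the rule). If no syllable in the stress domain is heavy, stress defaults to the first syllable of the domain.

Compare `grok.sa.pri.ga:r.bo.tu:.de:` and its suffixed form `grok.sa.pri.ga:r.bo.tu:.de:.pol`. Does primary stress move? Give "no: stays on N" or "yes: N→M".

no: stays on 1

Base `grok.sa.pri.ga:r.bo.tu:.de:` (7 syllables):
  The final syllable (7, de:) is extrametrical; the stress domain is syllables 1–6.
  Weights: 1 grok H, 2 sa L, 3 pri L, 4 ga:r H, 5 bo L, 6 tu: H.
  Heavy syllables in the domain: 1, 4, 6. The leftmost is syllable 1 (grok).
  → primary stress on syllable 1.
Suffixed `grok.sa.pri.ga:r.bo.tu:.de:.pol` (8 syllables):
  The final syllable (8, pol) is extrametrical; the stress domain is syllables 1–7.
  Weights: 1 grok H, 2 sa L, 3 pri L, 4 ga:r H, 5 bo L, 6 tu: H, 7 de: H.
  Heavy syllables in the domain: 1, 4, 6, 7. The leftmost is syllable 1 (grok).
  → primary stress on syllable 1.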